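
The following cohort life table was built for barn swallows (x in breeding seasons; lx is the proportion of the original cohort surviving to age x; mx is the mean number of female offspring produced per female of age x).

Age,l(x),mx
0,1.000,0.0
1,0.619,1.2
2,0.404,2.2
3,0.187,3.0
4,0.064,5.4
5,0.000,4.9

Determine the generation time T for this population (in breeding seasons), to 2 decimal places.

lx·mx: 0, 0.7428, 0.8888, 0.561, 0.3456, 0 → R0 = 2.5382
x·lx·mx: 0, 0.7428, 1.7776, 1.683, 1.3824, 0 → Σ = 5.5858
T = 5.5858 / 2.5382 = 2.200693… → 2.20

2.20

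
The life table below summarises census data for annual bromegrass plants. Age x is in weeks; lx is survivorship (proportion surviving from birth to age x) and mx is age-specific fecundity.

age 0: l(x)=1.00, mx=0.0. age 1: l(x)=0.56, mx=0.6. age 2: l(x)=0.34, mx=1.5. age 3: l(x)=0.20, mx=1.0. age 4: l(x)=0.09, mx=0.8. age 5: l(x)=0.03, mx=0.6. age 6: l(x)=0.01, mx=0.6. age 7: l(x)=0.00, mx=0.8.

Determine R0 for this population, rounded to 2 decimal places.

1.14

lx·mx by age: 0, 0.336, 0.51, 0.2, 0.072, 0.018, 0.006, 0
R0 = Σ lx·mx = 1.142 → 1.14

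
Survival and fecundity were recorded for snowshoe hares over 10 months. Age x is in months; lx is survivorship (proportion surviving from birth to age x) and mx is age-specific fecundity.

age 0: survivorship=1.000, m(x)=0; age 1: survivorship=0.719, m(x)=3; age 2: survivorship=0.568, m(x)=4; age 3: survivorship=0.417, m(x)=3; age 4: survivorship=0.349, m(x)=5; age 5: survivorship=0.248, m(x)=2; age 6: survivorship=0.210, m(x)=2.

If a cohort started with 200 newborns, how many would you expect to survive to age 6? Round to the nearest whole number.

Expected survivors = N0 · l_6 = 200 × 0.210 = 42 → 42

42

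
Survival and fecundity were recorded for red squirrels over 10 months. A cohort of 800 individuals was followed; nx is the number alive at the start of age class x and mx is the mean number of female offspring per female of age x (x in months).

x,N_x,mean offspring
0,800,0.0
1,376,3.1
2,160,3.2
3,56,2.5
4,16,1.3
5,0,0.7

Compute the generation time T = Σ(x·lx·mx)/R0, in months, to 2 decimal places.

lx = nx/n0 = nx/800: 1, 0.47, 0.2, 0.07, 0.02, 0
lx·mx: 0, 1.457, 0.64, 0.175, 0.026, 0 → R0 = 2.298
x·lx·mx: 0, 1.457, 1.28, 0.525, 0.104, 0 → Σ = 3.366
T = 3.366 / 2.298 = 1.464752… → 1.46

1.46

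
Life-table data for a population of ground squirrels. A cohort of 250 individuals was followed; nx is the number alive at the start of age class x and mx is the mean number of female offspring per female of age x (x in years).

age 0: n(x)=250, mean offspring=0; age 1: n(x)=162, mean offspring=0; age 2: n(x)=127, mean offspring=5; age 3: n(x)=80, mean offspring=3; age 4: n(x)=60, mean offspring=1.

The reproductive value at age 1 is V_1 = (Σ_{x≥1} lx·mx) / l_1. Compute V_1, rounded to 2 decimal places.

lx = nx/n0 = nx/250: 1, 0.648, 0.508, 0.32, 0.24
lx·mx for x ≥ 1: 0, 2.54, 0.96, 0.24 → sum = 3.74
V_1 = 3.74 / l_1 = 3.74 / 0.648 = 5.771605… → 5.77

5.77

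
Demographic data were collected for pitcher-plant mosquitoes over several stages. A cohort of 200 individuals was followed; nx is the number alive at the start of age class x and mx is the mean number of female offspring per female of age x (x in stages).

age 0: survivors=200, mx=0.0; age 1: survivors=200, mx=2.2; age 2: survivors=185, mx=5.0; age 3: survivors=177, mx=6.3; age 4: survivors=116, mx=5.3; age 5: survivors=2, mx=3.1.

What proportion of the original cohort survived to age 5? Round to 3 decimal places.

l_5 = n_5/n_0 = 2/200 = 0.01 → 0.010

0.010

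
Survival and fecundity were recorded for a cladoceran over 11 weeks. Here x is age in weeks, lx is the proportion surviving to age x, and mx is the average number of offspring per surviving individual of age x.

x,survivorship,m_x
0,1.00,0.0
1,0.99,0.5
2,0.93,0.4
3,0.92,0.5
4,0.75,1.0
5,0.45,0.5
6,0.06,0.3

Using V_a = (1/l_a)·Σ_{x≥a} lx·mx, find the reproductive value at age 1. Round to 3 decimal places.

lx·mx for x ≥ 1: 0.495, 0.372, 0.46, 0.75, 0.225, 0.018 → sum = 2.32
V_1 = 2.32 / l_1 = 2.32 / 0.99 = 2.343434… → 2.343

2.343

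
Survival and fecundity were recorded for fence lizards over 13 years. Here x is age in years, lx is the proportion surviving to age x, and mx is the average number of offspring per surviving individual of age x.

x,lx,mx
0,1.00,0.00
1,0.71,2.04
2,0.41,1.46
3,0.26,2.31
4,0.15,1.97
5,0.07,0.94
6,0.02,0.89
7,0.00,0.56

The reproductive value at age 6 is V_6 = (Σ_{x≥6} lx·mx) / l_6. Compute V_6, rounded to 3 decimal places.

lx·mx for x ≥ 6: 0.0178, 0 → sum = 0.0178
V_6 = 0.0178 / l_6 = 0.0178 / 0.02 = 0.89 → 0.890

0.890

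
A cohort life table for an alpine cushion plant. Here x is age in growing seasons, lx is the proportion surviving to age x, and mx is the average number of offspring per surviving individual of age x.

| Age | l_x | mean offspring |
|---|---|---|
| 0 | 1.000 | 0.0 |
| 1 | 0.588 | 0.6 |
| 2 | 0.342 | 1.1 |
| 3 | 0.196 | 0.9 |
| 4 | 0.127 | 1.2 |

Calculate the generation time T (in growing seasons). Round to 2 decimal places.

2.12

lx·mx: 0, 0.3528, 0.3762, 0.1764, 0.1524 → R0 = 1.0578
x·lx·mx: 0, 0.3528, 0.7524, 0.5292, 0.6096 → Σ = 2.244
T = 2.244 / 1.0578 = 2.121384… → 2.12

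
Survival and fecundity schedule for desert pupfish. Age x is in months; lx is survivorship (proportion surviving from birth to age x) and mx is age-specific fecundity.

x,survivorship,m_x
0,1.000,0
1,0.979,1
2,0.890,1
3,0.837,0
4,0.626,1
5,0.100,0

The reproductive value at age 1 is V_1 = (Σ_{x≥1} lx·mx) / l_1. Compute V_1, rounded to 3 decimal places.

2.549

lx·mx for x ≥ 1: 0.979, 0.89, 0, 0.626, 0 → sum = 2.495
V_1 = 2.495 / l_1 = 2.495 / 0.979 = 2.548519… → 2.549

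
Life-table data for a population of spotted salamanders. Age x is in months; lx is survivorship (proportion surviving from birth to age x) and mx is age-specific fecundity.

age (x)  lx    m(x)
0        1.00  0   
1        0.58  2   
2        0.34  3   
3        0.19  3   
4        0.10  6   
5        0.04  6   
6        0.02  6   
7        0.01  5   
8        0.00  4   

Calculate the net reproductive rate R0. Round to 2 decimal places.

lx·mx by age: 0, 1.16, 1.02, 0.57, 0.6, 0.24, 0.12, 0.05, 0
R0 = Σ lx·mx = 3.76 → 3.76

3.76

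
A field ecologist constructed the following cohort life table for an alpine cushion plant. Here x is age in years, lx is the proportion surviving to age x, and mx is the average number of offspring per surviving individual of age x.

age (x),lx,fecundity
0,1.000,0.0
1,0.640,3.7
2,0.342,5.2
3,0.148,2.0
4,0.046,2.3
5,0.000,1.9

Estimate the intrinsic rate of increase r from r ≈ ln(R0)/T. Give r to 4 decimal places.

0.9521

R0 = Σ lx·mx = 0 + 2.368 + 1.7784 + 0.296 + 0.1058 + 0 = 4.5482
Σ x·lx·mx = 7.236; T = 7.236/4.5482 = 1.59096…
r ≈ ln(R0)/T = ln(4.5482)/1.59096… = 0.952087… → 0.9521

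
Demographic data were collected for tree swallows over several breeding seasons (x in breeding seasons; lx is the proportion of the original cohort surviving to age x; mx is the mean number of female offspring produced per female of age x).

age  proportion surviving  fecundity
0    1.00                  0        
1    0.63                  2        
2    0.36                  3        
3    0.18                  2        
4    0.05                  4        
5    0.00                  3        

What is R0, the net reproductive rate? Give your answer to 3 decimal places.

lx·mx by age: 0, 1.26, 1.08, 0.36, 0.2, 0
R0 = Σ lx·mx = 2.9 → 2.900

2.900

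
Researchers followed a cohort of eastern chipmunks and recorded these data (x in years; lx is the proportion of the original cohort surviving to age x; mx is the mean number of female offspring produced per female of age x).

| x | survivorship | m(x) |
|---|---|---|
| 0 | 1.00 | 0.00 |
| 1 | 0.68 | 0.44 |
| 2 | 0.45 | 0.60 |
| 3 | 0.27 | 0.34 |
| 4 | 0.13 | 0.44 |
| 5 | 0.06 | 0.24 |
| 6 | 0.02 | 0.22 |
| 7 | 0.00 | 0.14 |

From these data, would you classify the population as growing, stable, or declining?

declining

R0 = Σ lx·mx = 0 + 0.2992 + 0.27 + 0.0918 + 0.0572 + 0.0144 + 0.0044 + 0 = 0.737
R0 < 1, so the population is declining.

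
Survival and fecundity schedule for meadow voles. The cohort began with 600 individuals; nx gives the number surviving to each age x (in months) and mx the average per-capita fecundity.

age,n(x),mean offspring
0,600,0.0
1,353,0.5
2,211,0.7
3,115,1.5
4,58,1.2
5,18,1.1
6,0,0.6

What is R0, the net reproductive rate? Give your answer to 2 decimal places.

lx = nx/n0 = nx/600: 1, 0.58833…, 0.35167…, 0.19167…, 0.09667…, 0.03, 0
lx·mx by age: 0, 0.294167…, 0.246167…, 0.2875…, 0.116…, 0.033, 0
R0 = Σ lx·mx = 0.976833… → 0.98

0.98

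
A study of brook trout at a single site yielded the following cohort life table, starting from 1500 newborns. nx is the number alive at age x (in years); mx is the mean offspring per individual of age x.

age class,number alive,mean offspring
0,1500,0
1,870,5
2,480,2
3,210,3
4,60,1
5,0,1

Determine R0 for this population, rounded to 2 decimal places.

lx = nx/n0 = nx/1500: 1, 0.58, 0.32, 0.14, 0.04, 0
lx·mx by age: 0, 2.9, 0.64, 0.42, 0.04, 0
R0 = Σ lx·mx = 4 → 4.00

4.00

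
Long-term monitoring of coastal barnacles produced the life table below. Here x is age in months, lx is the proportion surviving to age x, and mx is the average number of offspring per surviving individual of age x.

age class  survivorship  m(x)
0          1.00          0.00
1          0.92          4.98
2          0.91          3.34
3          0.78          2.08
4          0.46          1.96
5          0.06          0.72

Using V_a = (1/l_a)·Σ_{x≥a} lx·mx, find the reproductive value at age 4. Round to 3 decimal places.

lx·mx for x ≥ 4: 0.9016, 0.0432 → sum = 0.9448
V_4 = 0.9448 / l_4 = 0.9448 / 0.46 = 2.053913… → 2.054

2.054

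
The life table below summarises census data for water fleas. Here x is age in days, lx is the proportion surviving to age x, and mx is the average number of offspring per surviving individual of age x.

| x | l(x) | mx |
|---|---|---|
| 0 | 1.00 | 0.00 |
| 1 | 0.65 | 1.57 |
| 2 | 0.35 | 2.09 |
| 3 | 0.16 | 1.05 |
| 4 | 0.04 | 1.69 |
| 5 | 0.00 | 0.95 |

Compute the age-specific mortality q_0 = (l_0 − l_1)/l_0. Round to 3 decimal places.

0.350

q_0 = (l_0 − l_1) / l_0 = (1 − 0.65) / 1
     = 0.35 / 1 = 0.35 → 0.350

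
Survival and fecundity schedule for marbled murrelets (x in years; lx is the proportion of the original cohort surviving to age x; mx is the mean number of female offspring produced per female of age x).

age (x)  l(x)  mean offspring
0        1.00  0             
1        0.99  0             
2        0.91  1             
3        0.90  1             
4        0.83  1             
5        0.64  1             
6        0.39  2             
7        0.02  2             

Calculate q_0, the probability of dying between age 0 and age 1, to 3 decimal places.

q_0 = (l_0 − l_1) / l_0 = (1 − 0.99) / 1
     = 0.01 / 1 = 0.01 → 0.010

0.010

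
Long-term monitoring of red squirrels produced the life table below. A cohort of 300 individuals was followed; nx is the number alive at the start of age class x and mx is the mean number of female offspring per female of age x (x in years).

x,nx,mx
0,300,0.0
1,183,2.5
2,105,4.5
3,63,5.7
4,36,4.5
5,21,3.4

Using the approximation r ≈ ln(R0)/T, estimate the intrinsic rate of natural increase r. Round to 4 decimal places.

lx = nx/n0 = nx/300: 1, 0.61, 0.35, 0.21, 0.12, 0.07
R0 = Σ lx·mx = 0 + 1.525 + 1.575 + 1.197 + 0.54 + 0.238 = 5.075
Σ x·lx·mx = 11.616; T = 11.616/5.075 = 2.28887…
r ≈ ln(R0)/T = ln(5.075)/2.28887… = 0.709664… → 0.7097

0.7097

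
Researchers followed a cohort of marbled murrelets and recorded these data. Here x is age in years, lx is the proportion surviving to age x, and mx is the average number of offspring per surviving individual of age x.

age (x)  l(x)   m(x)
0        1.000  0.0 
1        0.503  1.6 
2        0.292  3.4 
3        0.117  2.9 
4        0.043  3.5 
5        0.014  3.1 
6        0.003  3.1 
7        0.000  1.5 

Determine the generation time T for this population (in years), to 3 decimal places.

2.001

lx·mx: 0, 0.8048, 0.9928, 0.3393, 0.1505, 0.0434, 0.0093, 0 → R0 = 2.3401
x·lx·mx: 0, 0.8048, 1.9856, 1.0179, 0.602, 0.217, 0.0558, 0 → Σ = 4.6831
T = 4.6831 / 2.3401 = 2.001239… → 2.001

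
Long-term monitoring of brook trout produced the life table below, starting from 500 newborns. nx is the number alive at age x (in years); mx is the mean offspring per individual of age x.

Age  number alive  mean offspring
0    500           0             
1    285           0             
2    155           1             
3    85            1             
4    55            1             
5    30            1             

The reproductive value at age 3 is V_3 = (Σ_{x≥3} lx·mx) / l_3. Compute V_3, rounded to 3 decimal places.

lx = nx/n0 = nx/500: 1, 0.57, 0.31, 0.17, 0.11, 0.06
lx·mx for x ≥ 3: 0.17, 0.11, 0.06 → sum = 0.34
V_3 = 0.34 / l_3 = 0.34 / 0.17 = 2 → 2.000

2.000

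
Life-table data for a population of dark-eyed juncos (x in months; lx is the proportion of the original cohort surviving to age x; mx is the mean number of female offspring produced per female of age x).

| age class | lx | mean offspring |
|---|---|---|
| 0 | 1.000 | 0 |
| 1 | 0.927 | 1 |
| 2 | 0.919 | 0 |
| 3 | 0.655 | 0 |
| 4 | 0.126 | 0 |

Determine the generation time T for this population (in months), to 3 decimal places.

lx·mx: 0, 0.927, 0, 0, 0 → R0 = 0.927
x·lx·mx: 0, 0.927, 0, 0, 0 → Σ = 0.927
T = 0.927 / 0.927 = 1 → 1.000

1.000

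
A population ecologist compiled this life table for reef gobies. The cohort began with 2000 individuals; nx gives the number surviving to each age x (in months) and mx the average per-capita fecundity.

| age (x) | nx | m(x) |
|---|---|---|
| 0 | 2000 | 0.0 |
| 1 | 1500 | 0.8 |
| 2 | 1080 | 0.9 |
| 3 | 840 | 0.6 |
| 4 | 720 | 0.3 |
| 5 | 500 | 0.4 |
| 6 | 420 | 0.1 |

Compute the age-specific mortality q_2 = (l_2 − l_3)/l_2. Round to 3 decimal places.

lx = nx/n0 = nx/2000: 1, 0.75, 0.54, 0.42, 0.36, 0.25, 0.21
q_2 = (l_2 − l_3) / l_2 = (0.54 − 0.42) / 0.54
     = 0.12 / 0.54 = 0.222222… → 0.222

0.222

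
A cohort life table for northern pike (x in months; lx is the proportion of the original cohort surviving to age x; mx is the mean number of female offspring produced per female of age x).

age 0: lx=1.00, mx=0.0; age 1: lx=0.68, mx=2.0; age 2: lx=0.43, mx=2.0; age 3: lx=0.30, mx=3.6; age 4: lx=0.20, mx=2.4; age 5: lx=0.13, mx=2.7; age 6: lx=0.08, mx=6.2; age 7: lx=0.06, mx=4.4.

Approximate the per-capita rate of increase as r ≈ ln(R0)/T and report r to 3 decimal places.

R0 = Σ lx·mx = 0 + 1.36 + 0.86 + 1.08 + 0.48 + 0.351 + 0.496 + 0.264 = 4.891
Σ x·lx·mx = 14.819; T = 14.819/4.891 = 3.02985…
r ≈ ln(R0)/T = ln(4.891)/3.02985… = 0.52392… → 0.524

0.524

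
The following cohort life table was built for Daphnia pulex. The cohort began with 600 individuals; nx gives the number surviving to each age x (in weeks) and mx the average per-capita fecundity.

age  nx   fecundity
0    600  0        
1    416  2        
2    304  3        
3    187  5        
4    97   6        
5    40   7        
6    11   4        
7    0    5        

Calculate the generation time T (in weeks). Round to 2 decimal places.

2.64

lx = nx/n0 = nx/600: 1, 0.69333…, 0.50667…, 0.31167…, 0.16167…, 0.06667…, 0.01833…, 0
lx·mx: 0, 1.386667…, 1.52…, 1.558333…, 0.97…, 0.466667…, 0.073333…, 0 → R0 = 5.975…
x·lx·mx: 0, 1.386667…, 3.04…, 4.675…, 3.88…, 2.333333…, 0.44…, 0 → Σ = 15.755…
T = 15.755… / 5.975… = 2.63682… → 2.64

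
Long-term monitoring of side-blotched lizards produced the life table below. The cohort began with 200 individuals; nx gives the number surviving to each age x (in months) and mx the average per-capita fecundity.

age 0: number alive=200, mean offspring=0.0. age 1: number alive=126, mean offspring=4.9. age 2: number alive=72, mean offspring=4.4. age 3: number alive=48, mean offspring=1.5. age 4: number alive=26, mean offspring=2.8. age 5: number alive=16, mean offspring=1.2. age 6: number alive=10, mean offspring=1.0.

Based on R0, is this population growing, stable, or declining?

growing

lx = nx/n0 = nx/200: 1, 0.63, 0.36, 0.24, 0.13, 0.08, 0.05
R0 = Σ lx·mx = 0 + 3.087 + 1.584 + 0.36 + 0.364 + 0.096 + 0.05 = 5.541
R0 > 1, so the population is growing.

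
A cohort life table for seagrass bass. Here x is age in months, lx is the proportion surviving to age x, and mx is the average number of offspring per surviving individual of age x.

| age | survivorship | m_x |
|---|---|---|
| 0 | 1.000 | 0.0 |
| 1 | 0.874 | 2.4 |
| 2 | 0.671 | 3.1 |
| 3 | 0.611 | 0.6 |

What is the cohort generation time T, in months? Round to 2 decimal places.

lx·mx: 0, 2.0976, 2.0801, 0.3666 → R0 = 4.5443
x·lx·mx: 0, 2.0976, 4.1602, 1.0998 → Σ = 7.3576
T = 7.3576 / 4.5443 = 1.619083… → 1.62

1.62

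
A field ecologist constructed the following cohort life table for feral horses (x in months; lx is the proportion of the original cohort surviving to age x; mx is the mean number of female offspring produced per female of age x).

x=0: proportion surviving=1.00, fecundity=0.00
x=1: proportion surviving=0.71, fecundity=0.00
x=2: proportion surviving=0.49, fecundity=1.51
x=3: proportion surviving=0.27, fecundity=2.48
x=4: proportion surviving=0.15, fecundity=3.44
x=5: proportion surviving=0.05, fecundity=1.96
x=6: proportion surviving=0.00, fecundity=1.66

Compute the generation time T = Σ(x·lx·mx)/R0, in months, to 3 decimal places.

2.986

lx·mx: 0, 0, 0.7399, 0.6696, 0.516, 0.098, 0 → R0 = 2.0235
x·lx·mx: 0, 0, 1.4798, 2.0088, 2.064, 0.49, 0 → Σ = 6.0426
T = 6.0426 / 2.0235 = 2.986212… → 2.986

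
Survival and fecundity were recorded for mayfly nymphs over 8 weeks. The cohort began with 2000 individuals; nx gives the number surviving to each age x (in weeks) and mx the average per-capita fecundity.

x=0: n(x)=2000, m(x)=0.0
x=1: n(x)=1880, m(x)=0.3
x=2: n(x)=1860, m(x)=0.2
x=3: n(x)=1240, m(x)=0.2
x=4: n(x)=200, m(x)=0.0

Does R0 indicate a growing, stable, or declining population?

lx = nx/n0 = nx/2000: 1, 0.94, 0.93, 0.62, 0.1
R0 = Σ lx·mx = 0 + 0.282 + 0.186 + 0.124 + 0 = 0.592
R0 < 1, so the population is declining.

declining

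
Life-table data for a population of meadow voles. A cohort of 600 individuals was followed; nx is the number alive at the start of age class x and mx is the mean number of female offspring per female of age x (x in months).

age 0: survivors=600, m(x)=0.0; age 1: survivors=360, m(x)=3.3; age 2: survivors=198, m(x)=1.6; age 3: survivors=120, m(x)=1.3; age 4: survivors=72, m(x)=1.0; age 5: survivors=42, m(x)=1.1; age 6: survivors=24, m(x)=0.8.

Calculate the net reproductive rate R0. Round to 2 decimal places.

3.00

lx = nx/n0 = nx/600: 1, 0.6, 0.33, 0.2, 0.12, 0.07, 0.04
lx·mx by age: 0, 1.98, 0.528, 0.26, 0.12, 0.077, 0.032
R0 = Σ lx·mx = 2.997 → 3.00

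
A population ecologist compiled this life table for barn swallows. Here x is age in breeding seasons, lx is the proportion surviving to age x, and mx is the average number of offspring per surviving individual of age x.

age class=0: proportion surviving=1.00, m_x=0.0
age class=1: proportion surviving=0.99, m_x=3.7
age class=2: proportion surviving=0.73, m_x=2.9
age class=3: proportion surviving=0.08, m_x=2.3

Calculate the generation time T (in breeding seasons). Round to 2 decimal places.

lx·mx: 0, 3.663, 2.117, 0.184 → R0 = 5.964
x·lx·mx: 0, 3.663, 4.234, 0.552 → Σ = 8.449
T = 8.449 / 5.964 = 1.416667… → 1.42

1.42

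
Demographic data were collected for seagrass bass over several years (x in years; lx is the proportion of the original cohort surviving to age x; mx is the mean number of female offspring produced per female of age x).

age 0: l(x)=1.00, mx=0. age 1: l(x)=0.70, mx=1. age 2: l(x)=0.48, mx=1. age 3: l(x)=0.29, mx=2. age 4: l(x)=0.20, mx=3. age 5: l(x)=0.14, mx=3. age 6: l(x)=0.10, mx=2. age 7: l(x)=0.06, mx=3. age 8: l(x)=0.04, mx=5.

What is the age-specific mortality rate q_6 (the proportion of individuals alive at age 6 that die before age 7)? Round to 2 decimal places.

0.40

q_6 = (l_6 − l_7) / l_6 = (0.1 − 0.06) / 0.1
     = 0.04 / 0.1 = 0.4 → 0.40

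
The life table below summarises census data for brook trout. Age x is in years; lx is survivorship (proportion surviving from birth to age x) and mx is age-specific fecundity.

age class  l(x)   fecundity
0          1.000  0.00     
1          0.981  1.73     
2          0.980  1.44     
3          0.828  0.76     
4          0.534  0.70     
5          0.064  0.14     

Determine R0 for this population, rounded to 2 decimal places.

4.12

lx·mx by age: 0, 1.69713, 1.4112, 0.62928, 0.3738, 0.00896
R0 = Σ lx·mx = 4.12037 → 4.12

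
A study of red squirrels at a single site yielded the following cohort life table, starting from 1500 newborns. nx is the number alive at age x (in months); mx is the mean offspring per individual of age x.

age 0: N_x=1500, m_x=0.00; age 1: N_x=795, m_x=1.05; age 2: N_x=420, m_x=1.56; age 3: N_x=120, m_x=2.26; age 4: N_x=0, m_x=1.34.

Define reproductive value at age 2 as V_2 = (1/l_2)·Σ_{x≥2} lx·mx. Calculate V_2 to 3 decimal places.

lx = nx/n0 = nx/1500: 1, 0.53, 0.28, 0.08, 0
lx·mx for x ≥ 2: 0.4368, 0.1808, 0 → sum = 0.6176
V_2 = 0.6176 / l_2 = 0.6176 / 0.28 = 2.205714… → 2.206

2.206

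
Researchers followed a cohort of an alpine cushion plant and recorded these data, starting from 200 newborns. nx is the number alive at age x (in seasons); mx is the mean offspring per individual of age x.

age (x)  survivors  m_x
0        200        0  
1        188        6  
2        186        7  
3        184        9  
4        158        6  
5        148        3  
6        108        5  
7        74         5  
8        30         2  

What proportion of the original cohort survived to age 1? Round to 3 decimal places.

0.940

l_1 = n_1/n_0 = 188/200 = 0.94 → 0.940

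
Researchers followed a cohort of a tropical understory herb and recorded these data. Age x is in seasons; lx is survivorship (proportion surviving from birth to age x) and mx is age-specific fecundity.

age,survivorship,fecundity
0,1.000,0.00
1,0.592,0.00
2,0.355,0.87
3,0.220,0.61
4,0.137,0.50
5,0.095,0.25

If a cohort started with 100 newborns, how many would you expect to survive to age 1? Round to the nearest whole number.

Expected survivors = N0 · l_1 = 100 × 0.592 = 59.2 → 59

59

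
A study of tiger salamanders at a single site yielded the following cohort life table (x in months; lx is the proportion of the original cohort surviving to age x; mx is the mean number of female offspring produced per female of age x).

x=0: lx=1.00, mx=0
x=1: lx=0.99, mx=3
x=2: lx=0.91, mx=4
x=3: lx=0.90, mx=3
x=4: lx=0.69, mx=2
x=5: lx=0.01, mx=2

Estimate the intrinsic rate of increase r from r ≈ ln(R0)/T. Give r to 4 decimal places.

1.0595

R0 = Σ lx·mx = 0 + 2.97 + 3.64 + 2.7 + 1.38 + 0.02 = 10.71
Σ x·lx·mx = 23.97; T = 23.97/10.71 = 2.2381…
r ≈ ln(R0)/T = ln(10.71)/2.2381… = 1.059462… → 1.0595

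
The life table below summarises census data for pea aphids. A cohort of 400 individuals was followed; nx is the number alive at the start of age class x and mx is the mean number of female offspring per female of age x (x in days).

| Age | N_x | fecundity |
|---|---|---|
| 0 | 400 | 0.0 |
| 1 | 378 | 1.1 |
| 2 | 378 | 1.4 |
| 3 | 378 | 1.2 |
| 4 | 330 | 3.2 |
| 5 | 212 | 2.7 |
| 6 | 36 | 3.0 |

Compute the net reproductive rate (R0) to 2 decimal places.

7.84

lx = nx/n0 = nx/400: 1, 0.945, 0.945, 0.945, 0.825, 0.53, 0.09
lx·mx by age: 0, 1.0395, 1.323, 1.134, 2.64, 1.431, 0.27
R0 = Σ lx·mx = 7.8375 → 7.84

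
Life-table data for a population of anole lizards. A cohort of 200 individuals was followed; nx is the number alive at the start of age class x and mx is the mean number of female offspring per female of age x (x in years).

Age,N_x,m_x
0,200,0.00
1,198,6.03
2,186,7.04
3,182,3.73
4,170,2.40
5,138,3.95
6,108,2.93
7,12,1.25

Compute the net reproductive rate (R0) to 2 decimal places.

22.33

lx = nx/n0 = nx/200: 1, 0.99, 0.93, 0.91, 0.85, 0.69, 0.54, 0.06
lx·mx by age: 0, 5.9697, 6.5472, 3.3943, 2.04, 2.7255, 1.5822, 0.075
R0 = Σ lx·mx = 22.3339 → 22.33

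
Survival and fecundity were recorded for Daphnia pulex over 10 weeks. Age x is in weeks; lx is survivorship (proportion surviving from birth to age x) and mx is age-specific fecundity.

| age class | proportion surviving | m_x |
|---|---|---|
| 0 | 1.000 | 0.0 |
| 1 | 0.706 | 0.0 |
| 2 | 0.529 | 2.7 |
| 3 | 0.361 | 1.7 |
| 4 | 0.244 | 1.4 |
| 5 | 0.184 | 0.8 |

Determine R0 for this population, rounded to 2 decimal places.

2.53

lx·mx by age: 0, 0, 1.4283, 0.6137, 0.3416, 0.1472
R0 = Σ lx·mx = 2.5308 → 2.53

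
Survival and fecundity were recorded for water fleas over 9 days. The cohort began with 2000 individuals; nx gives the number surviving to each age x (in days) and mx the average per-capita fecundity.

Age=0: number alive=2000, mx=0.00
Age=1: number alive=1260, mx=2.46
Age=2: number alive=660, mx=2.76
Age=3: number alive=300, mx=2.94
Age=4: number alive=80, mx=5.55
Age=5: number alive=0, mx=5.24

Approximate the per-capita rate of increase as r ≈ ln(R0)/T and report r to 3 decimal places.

0.637

lx = nx/n0 = nx/2000: 1, 0.63, 0.33, 0.15, 0.04, 0
R0 = Σ lx·mx = 0 + 1.5498 + 0.9108 + 0.441 + 0.222 + 0 = 3.1236
Σ x·lx·mx = 5.5824; T = 5.5824/3.1236 = 1.78717…
r ≈ ln(R0)/T = ln(3.1236)/1.78717… = 0.63731… → 0.637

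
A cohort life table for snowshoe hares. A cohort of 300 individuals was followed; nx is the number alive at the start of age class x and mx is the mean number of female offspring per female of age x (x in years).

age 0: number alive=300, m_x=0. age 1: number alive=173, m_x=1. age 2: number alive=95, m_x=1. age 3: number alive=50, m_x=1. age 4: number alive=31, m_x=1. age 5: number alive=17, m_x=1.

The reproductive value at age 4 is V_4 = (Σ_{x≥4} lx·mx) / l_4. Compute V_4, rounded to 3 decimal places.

1.548

lx = nx/n0 = nx/300: 1, 0.57667…, 0.31667…, 0.16667…, 0.10333…, 0.05667…
lx·mx for x ≥ 4: 0.103333…, 0.056667… → sum = 0.16…
V_4 = 0.16… / l_4 = 0.16… / 0.103333… = 1.548387… → 1.548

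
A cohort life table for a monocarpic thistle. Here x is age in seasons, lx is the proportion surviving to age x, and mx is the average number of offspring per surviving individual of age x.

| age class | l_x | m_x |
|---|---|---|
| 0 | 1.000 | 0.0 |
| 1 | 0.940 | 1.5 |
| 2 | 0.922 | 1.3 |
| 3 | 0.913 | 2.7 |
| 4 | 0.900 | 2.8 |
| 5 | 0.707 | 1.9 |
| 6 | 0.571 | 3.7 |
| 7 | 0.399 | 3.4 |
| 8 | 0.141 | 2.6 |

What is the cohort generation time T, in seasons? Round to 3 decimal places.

4.158

lx·mx: 0, 1.41, 1.1986, 2.4651, 2.52, 1.3433, 2.1127, 1.3566, 0.3666 → R0 = 12.7729
x·lx·mx: 0, 1.41, 2.3972, 7.3953, 10.08, 6.7165, 12.6762, 9.4962, 2.9328 → Σ = 53.1042
T = 53.1042 / 12.7729 = 4.157568… → 4.158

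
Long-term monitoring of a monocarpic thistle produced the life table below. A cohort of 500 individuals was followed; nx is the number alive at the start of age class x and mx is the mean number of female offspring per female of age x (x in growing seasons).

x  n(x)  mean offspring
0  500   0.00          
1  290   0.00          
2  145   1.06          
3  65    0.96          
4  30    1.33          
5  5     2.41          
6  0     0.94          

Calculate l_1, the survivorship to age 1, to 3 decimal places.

l_1 = n_1/n_0 = 290/500 = 0.58 → 0.580

0.580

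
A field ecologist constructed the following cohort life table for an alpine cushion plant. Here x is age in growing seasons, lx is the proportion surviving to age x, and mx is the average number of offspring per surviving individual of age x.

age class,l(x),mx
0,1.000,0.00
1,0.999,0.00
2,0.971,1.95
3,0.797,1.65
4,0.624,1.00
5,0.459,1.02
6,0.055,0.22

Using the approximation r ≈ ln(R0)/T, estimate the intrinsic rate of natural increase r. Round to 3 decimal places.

0.499

R0 = Σ lx·mx = 0 + 0 + 1.89345 + 1.31505 + 0.624 + 0.46818 + 0.0121 = 4.31278
Σ x·lx·mx = 12.64155; T = 12.64155/4.31278 = 2.93118…
r ≈ ln(R0)/T = ln(4.31278)/2.93118… = 0.49863… → 0.499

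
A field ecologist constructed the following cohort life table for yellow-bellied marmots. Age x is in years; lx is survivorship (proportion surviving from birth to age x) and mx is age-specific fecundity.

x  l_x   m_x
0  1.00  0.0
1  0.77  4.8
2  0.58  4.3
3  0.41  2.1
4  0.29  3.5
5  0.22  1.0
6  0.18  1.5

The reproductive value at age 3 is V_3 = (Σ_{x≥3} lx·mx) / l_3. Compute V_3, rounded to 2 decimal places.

5.77

lx·mx for x ≥ 3: 0.861, 1.015, 0.22, 0.27 → sum = 2.366
V_3 = 2.366 / l_3 = 2.366 / 0.41 = 5.770732… → 5.77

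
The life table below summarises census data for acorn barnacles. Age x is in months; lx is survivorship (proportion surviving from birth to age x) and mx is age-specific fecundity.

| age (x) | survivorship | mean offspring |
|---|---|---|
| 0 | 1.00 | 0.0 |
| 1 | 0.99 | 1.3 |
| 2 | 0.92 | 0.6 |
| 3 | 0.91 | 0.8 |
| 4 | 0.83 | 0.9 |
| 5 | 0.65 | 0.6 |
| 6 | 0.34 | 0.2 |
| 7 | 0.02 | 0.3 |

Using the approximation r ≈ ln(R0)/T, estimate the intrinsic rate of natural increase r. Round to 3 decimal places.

R0 = Σ lx·mx = 0 + 1.287 + 0.552 + 0.728 + 0.747 + 0.39 + 0.068 + 0.006 = 3.778
Σ x·lx·mx = 9.963; T = 9.963/3.778 = 2.63711…
r ≈ ln(R0)/T = ln(3.778)/2.63711… = 0.50403… → 0.504

0.504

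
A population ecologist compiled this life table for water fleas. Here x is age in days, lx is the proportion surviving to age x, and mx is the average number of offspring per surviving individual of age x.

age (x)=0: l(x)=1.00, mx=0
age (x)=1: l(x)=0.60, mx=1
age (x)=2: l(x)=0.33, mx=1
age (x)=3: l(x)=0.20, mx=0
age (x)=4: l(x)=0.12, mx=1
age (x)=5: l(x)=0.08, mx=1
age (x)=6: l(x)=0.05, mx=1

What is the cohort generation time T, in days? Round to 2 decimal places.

2.07

lx·mx: 0, 0.6, 0.33, 0, 0.12, 0.08, 0.05 → R0 = 1.18
x·lx·mx: 0, 0.6, 0.66, 0, 0.48, 0.4, 0.3 → Σ = 2.44
T = 2.44 / 1.18 = 2.067797… → 2.07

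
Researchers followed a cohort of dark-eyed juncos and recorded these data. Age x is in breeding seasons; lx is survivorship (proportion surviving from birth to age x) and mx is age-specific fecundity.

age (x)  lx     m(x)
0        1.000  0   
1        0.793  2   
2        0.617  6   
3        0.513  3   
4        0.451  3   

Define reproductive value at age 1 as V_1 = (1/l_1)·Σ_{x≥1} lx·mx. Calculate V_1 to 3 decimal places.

10.315

lx·mx for x ≥ 1: 1.586, 3.702, 1.539, 1.353 → sum = 8.18
V_1 = 8.18 / l_1 = 8.18 / 0.793 = 10.315259… → 10.315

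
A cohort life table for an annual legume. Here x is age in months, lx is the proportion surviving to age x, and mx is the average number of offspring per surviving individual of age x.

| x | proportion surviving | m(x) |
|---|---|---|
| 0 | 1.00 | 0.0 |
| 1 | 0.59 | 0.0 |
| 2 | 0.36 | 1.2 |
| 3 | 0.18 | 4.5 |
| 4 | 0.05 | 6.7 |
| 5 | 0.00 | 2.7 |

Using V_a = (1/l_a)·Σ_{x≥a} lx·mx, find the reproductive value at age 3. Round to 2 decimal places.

6.36

lx·mx for x ≥ 3: 0.81, 0.335, 0 → sum = 1.145
V_3 = 1.145 / l_3 = 1.145 / 0.18 = 6.361111… → 6.36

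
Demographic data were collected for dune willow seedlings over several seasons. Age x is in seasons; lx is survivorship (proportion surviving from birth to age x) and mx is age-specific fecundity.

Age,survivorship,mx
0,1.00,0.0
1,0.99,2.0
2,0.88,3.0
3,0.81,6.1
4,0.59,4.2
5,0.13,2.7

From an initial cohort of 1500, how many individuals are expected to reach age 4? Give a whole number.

885

Expected survivors = N0 · l_4 = 1500 × 0.59 = 885 → 885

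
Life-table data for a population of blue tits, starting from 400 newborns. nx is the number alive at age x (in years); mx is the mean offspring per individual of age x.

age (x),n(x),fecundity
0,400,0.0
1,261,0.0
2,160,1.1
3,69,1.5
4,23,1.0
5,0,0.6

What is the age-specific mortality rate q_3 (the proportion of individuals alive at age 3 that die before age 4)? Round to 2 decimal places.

0.67

lx = nx/n0 = nx/400: 1, 0.6525, 0.4, 0.1725, 0.0575, 0
q_3 = (l_3 − l_4) / l_3 = (0.1725 − 0.0575) / 0.1725
     = 0.115 / 0.1725 = 0.666667… → 0.67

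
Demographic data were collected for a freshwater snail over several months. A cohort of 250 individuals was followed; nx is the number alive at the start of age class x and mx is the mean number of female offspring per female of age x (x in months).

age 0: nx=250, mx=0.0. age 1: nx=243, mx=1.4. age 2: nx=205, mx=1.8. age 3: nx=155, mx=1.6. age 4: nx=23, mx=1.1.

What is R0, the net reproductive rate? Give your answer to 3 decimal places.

3.930

lx = nx/n0 = nx/250: 1, 0.972, 0.82, 0.62, 0.092
lx·mx by age: 0, 1.3608, 1.476, 0.992, 0.1012
R0 = Σ lx·mx = 3.93 → 3.930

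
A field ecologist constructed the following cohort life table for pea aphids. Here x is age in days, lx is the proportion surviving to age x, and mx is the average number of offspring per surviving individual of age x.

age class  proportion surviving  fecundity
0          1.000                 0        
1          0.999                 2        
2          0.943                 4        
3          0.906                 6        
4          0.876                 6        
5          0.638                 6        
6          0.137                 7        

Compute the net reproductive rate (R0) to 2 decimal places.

21.25

lx·mx by age: 0, 1.998, 3.772, 5.436, 5.256, 3.828, 0.959
R0 = Σ lx·mx = 21.249 → 21.25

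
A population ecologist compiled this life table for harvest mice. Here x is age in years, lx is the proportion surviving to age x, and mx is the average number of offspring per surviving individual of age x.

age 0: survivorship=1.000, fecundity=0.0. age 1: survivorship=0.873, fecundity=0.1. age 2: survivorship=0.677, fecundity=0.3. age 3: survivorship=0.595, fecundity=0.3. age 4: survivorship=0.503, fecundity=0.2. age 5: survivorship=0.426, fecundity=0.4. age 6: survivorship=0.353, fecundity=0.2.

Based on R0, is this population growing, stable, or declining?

declining

R0 = Σ lx·mx = 0 + 0.0873 + 0.2031 + 0.1785 + 0.1006 + 0.1704 + 0.0706 = 0.8105
R0 < 1, so the population is declining.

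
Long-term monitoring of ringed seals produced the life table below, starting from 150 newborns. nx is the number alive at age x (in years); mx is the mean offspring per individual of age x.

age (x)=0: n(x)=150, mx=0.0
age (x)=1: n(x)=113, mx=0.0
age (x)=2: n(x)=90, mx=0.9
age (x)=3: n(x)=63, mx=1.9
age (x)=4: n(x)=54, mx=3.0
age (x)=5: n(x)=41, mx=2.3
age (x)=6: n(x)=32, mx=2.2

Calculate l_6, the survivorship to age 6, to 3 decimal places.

l_6 = n_6/n_0 = 32/150 = 0.213333… → 0.213

0.213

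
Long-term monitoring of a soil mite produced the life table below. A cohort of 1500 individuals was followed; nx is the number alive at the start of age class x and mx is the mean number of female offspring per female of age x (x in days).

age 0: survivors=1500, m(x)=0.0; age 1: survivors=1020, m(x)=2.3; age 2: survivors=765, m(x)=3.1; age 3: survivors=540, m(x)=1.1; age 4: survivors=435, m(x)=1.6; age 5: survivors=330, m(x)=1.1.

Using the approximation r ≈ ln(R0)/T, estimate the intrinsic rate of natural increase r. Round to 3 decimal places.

0.684

lx = nx/n0 = nx/1500: 1, 0.68, 0.51, 0.36, 0.29, 0.22
R0 = Σ lx·mx = 0 + 1.564 + 1.581 + 0.396 + 0.464 + 0.242 = 4.247
Σ x·lx·mx = 8.98; T = 8.98/4.247 = 2.11443…
r ≈ ln(R0)/T = ln(4.247)/2.11443… = 0.68397… → 0.684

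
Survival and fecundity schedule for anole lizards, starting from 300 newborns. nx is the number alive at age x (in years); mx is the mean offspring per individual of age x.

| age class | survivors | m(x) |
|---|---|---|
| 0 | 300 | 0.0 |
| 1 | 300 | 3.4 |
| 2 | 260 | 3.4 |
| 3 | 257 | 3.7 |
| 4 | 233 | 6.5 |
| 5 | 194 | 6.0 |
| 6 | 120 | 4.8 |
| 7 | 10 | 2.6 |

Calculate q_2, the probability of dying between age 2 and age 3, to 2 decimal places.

lx = nx/n0 = nx/300: 1, 1, 0.86667…, 0.85667…, 0.77667…, 0.64667…, 0.4, 0.03333…
q_2 = (l_2 − l_3) / l_2 = (0.866667… − 0.856667…) / 0.866667…
     = 0.01… / 0.866667… = 0.011538… → 0.01

0.01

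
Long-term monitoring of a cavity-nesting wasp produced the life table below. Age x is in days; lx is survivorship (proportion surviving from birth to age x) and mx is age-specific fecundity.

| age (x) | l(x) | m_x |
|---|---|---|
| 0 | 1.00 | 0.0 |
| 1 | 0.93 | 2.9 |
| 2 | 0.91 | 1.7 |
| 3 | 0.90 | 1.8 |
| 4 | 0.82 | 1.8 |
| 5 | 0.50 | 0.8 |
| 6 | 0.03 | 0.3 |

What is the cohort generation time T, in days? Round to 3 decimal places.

2.401

lx·mx: 0, 2.697, 1.547, 1.62, 1.476, 0.4, 0.009 → R0 = 7.749
x·lx·mx: 0, 2.697, 3.094, 4.86, 5.904, 2, 0.054 → Σ = 18.609
T = 18.609 / 7.749 = 2.401471… → 2.401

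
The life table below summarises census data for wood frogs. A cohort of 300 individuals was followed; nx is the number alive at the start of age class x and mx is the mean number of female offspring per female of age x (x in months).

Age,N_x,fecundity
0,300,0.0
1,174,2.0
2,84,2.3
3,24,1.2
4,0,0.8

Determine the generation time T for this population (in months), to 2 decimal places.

lx = nx/n0 = nx/300: 1, 0.58, 0.28, 0.08, 0
lx·mx: 0, 1.16, 0.644, 0.096, 0 → R0 = 1.9
x·lx·mx: 0, 1.16, 1.288, 0.288, 0 → Σ = 2.736
T = 2.736 / 1.9 = 1.44 → 1.44

1.44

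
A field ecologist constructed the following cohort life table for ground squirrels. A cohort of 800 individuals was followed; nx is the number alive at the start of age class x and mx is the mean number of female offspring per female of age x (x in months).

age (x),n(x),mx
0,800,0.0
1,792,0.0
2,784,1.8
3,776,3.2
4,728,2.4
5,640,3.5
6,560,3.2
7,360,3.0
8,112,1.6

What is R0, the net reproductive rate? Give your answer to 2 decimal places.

13.67

lx = nx/n0 = nx/800: 1, 0.99, 0.98, 0.97, 0.91, 0.8, 0.7, 0.45, 0.14
lx·mx by age: 0, 0, 1.764, 3.104, 2.184, 2.8, 2.24, 1.35, 0.224
R0 = Σ lx·mx = 13.666 → 13.67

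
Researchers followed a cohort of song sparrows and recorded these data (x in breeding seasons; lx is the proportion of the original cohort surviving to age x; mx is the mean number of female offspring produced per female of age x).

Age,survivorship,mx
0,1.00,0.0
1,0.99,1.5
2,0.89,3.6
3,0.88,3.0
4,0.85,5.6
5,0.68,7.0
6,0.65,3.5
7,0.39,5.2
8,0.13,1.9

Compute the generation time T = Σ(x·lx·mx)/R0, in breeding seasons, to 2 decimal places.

lx·mx: 0, 1.485, 3.204, 2.64, 4.76, 4.76, 2.275, 2.028, 0.247 → R0 = 21.399
x·lx·mx: 0, 1.485, 6.408, 7.92, 19.04, 23.8, 13.65, 14.196, 1.976 → Σ = 88.475
T = 88.475 / 21.399 = 4.134539… → 4.13

4.13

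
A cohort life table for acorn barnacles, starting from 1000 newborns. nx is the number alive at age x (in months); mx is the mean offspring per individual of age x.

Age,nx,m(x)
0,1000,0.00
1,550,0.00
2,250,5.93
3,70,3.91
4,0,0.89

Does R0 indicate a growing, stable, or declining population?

lx = nx/n0 = nx/1000: 1, 0.55, 0.25, 0.07, 0
R0 = Σ lx·mx = 0 + 0 + 1.4825 + 0.2737 + 0 = 1.7562
R0 > 1, so the population is growing.

growing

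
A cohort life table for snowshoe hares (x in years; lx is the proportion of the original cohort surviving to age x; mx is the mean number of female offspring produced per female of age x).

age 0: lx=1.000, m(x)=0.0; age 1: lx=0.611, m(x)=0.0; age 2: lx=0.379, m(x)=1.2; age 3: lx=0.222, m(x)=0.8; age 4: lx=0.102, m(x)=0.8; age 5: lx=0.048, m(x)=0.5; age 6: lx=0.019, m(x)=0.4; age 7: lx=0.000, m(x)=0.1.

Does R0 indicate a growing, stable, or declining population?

R0 = Σ lx·mx = 0 + 0 + 0.4548 + 0.1776 + 0.0816 + 0.024 + 0.0076 + 0 = 0.7456
R0 < 1, so the population is declining.

declining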